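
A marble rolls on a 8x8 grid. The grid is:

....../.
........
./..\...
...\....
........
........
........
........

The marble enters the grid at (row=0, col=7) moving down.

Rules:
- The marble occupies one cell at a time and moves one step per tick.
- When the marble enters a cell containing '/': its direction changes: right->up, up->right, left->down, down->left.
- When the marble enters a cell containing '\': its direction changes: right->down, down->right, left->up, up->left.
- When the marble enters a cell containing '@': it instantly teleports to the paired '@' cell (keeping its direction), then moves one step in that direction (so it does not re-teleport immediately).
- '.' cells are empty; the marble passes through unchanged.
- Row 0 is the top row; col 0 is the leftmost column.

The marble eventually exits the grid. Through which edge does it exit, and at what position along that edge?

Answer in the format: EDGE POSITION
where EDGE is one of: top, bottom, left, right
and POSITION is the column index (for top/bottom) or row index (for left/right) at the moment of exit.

Answer: bottom 7

Derivation:
Step 1: enter (0,7), '.' pass, move down to (1,7)
Step 2: enter (1,7), '.' pass, move down to (2,7)
Step 3: enter (2,7), '.' pass, move down to (3,7)
Step 4: enter (3,7), '.' pass, move down to (4,7)
Step 5: enter (4,7), '.' pass, move down to (5,7)
Step 6: enter (5,7), '.' pass, move down to (6,7)
Step 7: enter (6,7), '.' pass, move down to (7,7)
Step 8: enter (7,7), '.' pass, move down to (8,7)
Step 9: at (8,7) — EXIT via bottom edge, pos 7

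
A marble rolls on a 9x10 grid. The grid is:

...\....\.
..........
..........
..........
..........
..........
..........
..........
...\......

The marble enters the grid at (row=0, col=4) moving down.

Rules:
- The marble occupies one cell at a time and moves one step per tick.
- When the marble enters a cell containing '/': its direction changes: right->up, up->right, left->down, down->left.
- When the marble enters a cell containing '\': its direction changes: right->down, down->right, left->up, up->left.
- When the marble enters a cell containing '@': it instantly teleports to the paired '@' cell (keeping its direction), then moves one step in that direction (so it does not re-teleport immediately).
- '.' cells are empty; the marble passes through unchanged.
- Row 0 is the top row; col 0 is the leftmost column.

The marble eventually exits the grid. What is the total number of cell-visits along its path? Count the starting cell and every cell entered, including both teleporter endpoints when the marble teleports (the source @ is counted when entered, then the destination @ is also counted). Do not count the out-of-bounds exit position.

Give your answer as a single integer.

Answer: 9

Derivation:
Step 1: enter (0,4), '.' pass, move down to (1,4)
Step 2: enter (1,4), '.' pass, move down to (2,4)
Step 3: enter (2,4), '.' pass, move down to (3,4)
Step 4: enter (3,4), '.' pass, move down to (4,4)
Step 5: enter (4,4), '.' pass, move down to (5,4)
Step 6: enter (5,4), '.' pass, move down to (6,4)
Step 7: enter (6,4), '.' pass, move down to (7,4)
Step 8: enter (7,4), '.' pass, move down to (8,4)
Step 9: enter (8,4), '.' pass, move down to (9,4)
Step 10: at (9,4) — EXIT via bottom edge, pos 4
Path length (cell visits): 9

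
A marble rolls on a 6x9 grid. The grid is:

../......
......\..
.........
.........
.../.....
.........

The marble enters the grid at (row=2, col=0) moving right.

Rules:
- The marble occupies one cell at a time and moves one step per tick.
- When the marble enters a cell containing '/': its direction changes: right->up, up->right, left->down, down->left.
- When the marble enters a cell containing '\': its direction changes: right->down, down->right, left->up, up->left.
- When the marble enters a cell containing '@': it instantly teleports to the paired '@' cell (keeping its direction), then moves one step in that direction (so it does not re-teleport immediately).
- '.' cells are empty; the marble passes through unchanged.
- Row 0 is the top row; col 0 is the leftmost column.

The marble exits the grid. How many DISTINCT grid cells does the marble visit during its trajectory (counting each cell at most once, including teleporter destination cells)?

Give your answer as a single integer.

Answer: 9

Derivation:
Step 1: enter (2,0), '.' pass, move right to (2,1)
Step 2: enter (2,1), '.' pass, move right to (2,2)
Step 3: enter (2,2), '.' pass, move right to (2,3)
Step 4: enter (2,3), '.' pass, move right to (2,4)
Step 5: enter (2,4), '.' pass, move right to (2,5)
Step 6: enter (2,5), '.' pass, move right to (2,6)
Step 7: enter (2,6), '.' pass, move right to (2,7)
Step 8: enter (2,7), '.' pass, move right to (2,8)
Step 9: enter (2,8), '.' pass, move right to (2,9)
Step 10: at (2,9) — EXIT via right edge, pos 2
Distinct cells visited: 9 (path length 9)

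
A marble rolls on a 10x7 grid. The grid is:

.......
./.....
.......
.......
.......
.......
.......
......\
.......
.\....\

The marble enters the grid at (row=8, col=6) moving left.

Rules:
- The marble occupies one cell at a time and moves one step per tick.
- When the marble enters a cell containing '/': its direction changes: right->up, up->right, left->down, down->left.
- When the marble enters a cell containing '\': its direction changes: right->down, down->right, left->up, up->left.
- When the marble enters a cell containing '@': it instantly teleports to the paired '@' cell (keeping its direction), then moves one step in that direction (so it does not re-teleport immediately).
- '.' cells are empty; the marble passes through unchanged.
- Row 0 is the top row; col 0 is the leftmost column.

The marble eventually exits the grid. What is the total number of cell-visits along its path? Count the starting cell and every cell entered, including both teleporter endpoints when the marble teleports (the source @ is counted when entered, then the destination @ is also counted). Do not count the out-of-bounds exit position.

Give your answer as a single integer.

Step 1: enter (8,6), '.' pass, move left to (8,5)
Step 2: enter (8,5), '.' pass, move left to (8,4)
Step 3: enter (8,4), '.' pass, move left to (8,3)
Step 4: enter (8,3), '.' pass, move left to (8,2)
Step 5: enter (8,2), '.' pass, move left to (8,1)
Step 6: enter (8,1), '.' pass, move left to (8,0)
Step 7: enter (8,0), '.' pass, move left to (8,-1)
Step 8: at (8,-1) — EXIT via left edge, pos 8
Path length (cell visits): 7

Answer: 7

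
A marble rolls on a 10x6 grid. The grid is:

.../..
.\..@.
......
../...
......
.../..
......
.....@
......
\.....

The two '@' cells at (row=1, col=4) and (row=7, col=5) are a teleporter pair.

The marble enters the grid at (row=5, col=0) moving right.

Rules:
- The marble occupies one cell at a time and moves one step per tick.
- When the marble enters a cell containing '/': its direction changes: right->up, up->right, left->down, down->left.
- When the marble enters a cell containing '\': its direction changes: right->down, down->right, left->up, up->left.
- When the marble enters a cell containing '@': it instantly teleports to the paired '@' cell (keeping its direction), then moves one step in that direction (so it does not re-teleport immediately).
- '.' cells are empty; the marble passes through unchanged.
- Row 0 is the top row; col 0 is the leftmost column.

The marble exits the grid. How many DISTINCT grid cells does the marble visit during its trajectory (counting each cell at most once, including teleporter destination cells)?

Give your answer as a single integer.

Answer: 11

Derivation:
Step 1: enter (5,0), '.' pass, move right to (5,1)
Step 2: enter (5,1), '.' pass, move right to (5,2)
Step 3: enter (5,2), '.' pass, move right to (5,3)
Step 4: enter (5,3), '/' deflects right->up, move up to (4,3)
Step 5: enter (4,3), '.' pass, move up to (3,3)
Step 6: enter (3,3), '.' pass, move up to (2,3)
Step 7: enter (2,3), '.' pass, move up to (1,3)
Step 8: enter (1,3), '.' pass, move up to (0,3)
Step 9: enter (0,3), '/' deflects up->right, move right to (0,4)
Step 10: enter (0,4), '.' pass, move right to (0,5)
Step 11: enter (0,5), '.' pass, move right to (0,6)
Step 12: at (0,6) — EXIT via right edge, pos 0
Distinct cells visited: 11 (path length 11)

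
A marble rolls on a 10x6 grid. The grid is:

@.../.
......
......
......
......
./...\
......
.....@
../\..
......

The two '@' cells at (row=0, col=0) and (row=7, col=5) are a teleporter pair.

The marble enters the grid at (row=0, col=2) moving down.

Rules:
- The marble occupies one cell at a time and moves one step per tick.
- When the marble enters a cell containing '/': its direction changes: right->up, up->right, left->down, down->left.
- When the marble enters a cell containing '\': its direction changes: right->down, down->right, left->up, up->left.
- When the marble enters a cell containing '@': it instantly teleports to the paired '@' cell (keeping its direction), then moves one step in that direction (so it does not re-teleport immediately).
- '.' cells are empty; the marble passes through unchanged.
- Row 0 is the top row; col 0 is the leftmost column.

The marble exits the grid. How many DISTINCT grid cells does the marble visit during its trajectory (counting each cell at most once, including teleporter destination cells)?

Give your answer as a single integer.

Answer: 11

Derivation:
Step 1: enter (0,2), '.' pass, move down to (1,2)
Step 2: enter (1,2), '.' pass, move down to (2,2)
Step 3: enter (2,2), '.' pass, move down to (3,2)
Step 4: enter (3,2), '.' pass, move down to (4,2)
Step 5: enter (4,2), '.' pass, move down to (5,2)
Step 6: enter (5,2), '.' pass, move down to (6,2)
Step 7: enter (6,2), '.' pass, move down to (7,2)
Step 8: enter (7,2), '.' pass, move down to (8,2)
Step 9: enter (8,2), '/' deflects down->left, move left to (8,1)
Step 10: enter (8,1), '.' pass, move left to (8,0)
Step 11: enter (8,0), '.' pass, move left to (8,-1)
Step 12: at (8,-1) — EXIT via left edge, pos 8
Distinct cells visited: 11 (path length 11)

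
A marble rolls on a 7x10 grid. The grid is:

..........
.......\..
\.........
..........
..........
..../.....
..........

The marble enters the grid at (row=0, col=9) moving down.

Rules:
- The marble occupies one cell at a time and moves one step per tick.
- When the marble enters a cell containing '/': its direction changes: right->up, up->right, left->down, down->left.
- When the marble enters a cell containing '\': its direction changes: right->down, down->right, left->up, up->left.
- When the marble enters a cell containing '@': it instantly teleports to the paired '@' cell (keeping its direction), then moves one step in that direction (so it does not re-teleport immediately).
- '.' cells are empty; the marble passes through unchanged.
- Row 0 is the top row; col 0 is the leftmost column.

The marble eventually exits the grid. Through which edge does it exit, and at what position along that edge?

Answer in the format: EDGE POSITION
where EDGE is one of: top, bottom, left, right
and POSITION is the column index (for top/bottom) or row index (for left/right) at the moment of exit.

Step 1: enter (0,9), '.' pass, move down to (1,9)
Step 2: enter (1,9), '.' pass, move down to (2,9)
Step 3: enter (2,9), '.' pass, move down to (3,9)
Step 4: enter (3,9), '.' pass, move down to (4,9)
Step 5: enter (4,9), '.' pass, move down to (5,9)
Step 6: enter (5,9), '.' pass, move down to (6,9)
Step 7: enter (6,9), '.' pass, move down to (7,9)
Step 8: at (7,9) — EXIT via bottom edge, pos 9

Answer: bottom 9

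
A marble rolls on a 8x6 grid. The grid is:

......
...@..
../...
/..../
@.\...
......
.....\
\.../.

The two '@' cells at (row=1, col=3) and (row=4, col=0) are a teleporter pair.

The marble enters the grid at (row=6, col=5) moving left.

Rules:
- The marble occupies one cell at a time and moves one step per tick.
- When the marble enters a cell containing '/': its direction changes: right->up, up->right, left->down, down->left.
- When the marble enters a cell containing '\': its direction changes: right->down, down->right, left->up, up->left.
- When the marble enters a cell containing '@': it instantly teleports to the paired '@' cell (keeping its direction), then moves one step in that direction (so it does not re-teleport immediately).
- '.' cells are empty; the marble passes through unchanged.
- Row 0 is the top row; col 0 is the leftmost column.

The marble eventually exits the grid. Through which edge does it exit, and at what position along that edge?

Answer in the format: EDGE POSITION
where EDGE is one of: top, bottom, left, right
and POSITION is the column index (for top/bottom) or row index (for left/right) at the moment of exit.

Answer: right 3

Derivation:
Step 1: enter (6,5), '\' deflects left->up, move up to (5,5)
Step 2: enter (5,5), '.' pass, move up to (4,5)
Step 3: enter (4,5), '.' pass, move up to (3,5)
Step 4: enter (3,5), '/' deflects up->right, move right to (3,6)
Step 5: at (3,6) — EXIT via right edge, pos 3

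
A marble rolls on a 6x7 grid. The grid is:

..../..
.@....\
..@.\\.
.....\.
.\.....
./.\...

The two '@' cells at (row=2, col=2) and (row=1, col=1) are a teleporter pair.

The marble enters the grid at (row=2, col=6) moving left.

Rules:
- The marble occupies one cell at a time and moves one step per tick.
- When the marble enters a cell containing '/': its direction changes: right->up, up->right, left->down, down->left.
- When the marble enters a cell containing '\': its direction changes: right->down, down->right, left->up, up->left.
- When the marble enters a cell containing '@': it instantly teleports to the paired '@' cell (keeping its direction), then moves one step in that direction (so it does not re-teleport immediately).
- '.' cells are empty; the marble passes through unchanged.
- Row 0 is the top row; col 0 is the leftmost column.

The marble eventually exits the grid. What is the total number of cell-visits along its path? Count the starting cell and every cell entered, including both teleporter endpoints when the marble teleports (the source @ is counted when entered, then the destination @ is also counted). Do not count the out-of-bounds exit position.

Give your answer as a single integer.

Answer: 4

Derivation:
Step 1: enter (2,6), '.' pass, move left to (2,5)
Step 2: enter (2,5), '\' deflects left->up, move up to (1,5)
Step 3: enter (1,5), '.' pass, move up to (0,5)
Step 4: enter (0,5), '.' pass, move up to (-1,5)
Step 5: at (-1,5) — EXIT via top edge, pos 5
Path length (cell visits): 4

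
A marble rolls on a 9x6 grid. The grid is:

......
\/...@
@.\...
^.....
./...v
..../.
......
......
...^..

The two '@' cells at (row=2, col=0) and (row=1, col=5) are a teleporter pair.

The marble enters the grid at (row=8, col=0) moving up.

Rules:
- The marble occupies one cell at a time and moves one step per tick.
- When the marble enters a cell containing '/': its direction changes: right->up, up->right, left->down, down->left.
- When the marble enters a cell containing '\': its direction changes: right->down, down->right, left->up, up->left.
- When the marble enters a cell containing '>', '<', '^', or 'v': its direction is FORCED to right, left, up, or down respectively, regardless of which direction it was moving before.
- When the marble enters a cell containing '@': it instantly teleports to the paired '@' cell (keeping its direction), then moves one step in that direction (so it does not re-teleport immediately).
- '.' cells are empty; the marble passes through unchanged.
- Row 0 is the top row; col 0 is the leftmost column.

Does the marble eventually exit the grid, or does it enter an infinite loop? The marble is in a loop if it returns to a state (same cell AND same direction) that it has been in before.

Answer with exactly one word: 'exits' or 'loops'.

Answer: exits

Derivation:
Step 1: enter (8,0), '.' pass, move up to (7,0)
Step 2: enter (7,0), '.' pass, move up to (6,0)
Step 3: enter (6,0), '.' pass, move up to (5,0)
Step 4: enter (5,0), '.' pass, move up to (4,0)
Step 5: enter (4,0), '.' pass, move up to (3,0)
Step 6: enter (3,0), '^' forces up->up, move up to (2,0)
Step 7: enter (2,0), '@' teleport (2,0)->(1,5), also enter (1,5), move up to (0,5)
Step 8: enter (0,5), '.' pass, move up to (-1,5)
Step 9: at (-1,5) — EXIT via top edge, pos 5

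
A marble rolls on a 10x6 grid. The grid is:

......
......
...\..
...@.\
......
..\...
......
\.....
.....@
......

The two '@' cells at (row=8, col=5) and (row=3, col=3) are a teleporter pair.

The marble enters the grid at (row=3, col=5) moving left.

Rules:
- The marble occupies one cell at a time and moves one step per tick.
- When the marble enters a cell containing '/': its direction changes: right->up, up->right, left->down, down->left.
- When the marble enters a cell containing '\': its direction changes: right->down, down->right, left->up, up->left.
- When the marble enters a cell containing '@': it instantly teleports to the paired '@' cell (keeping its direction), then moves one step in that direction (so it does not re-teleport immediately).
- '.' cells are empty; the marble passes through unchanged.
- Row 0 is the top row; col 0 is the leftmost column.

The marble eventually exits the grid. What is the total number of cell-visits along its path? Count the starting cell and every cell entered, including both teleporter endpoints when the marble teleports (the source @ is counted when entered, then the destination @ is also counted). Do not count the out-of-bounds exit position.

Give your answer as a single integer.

Step 1: enter (3,5), '\' deflects left->up, move up to (2,5)
Step 2: enter (2,5), '.' pass, move up to (1,5)
Step 3: enter (1,5), '.' pass, move up to (0,5)
Step 4: enter (0,5), '.' pass, move up to (-1,5)
Step 5: at (-1,5) — EXIT via top edge, pos 5
Path length (cell visits): 4

Answer: 4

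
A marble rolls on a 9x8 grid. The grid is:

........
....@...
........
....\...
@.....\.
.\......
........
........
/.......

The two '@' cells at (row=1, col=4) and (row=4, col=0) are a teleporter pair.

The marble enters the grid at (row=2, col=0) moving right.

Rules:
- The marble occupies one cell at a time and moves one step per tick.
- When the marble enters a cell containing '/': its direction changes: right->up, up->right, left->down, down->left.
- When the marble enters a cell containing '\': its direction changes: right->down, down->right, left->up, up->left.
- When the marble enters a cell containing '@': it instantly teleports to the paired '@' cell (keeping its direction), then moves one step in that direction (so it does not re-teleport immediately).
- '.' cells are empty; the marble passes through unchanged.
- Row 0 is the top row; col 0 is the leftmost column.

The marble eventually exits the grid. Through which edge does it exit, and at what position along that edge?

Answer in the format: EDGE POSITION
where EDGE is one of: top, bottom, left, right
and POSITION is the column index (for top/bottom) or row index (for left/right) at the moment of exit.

Answer: right 2

Derivation:
Step 1: enter (2,0), '.' pass, move right to (2,1)
Step 2: enter (2,1), '.' pass, move right to (2,2)
Step 3: enter (2,2), '.' pass, move right to (2,3)
Step 4: enter (2,3), '.' pass, move right to (2,4)
Step 5: enter (2,4), '.' pass, move right to (2,5)
Step 6: enter (2,5), '.' pass, move right to (2,6)
Step 7: enter (2,6), '.' pass, move right to (2,7)
Step 8: enter (2,7), '.' pass, move right to (2,8)
Step 9: at (2,8) — EXIT via right edge, pos 2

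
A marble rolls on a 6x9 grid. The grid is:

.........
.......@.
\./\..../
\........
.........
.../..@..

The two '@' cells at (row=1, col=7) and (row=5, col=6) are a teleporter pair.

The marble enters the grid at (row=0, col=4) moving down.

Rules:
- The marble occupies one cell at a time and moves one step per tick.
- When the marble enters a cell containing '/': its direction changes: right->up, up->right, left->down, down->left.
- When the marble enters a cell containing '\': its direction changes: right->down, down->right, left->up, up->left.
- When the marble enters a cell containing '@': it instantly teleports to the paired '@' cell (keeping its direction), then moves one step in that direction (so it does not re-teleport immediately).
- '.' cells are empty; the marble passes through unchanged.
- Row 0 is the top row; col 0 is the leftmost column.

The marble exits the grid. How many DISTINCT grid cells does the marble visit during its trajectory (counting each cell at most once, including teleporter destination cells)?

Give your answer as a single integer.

Step 1: enter (0,4), '.' pass, move down to (1,4)
Step 2: enter (1,4), '.' pass, move down to (2,4)
Step 3: enter (2,4), '.' pass, move down to (3,4)
Step 4: enter (3,4), '.' pass, move down to (4,4)
Step 5: enter (4,4), '.' pass, move down to (5,4)
Step 6: enter (5,4), '.' pass, move down to (6,4)
Step 7: at (6,4) — EXIT via bottom edge, pos 4
Distinct cells visited: 6 (path length 6)

Answer: 6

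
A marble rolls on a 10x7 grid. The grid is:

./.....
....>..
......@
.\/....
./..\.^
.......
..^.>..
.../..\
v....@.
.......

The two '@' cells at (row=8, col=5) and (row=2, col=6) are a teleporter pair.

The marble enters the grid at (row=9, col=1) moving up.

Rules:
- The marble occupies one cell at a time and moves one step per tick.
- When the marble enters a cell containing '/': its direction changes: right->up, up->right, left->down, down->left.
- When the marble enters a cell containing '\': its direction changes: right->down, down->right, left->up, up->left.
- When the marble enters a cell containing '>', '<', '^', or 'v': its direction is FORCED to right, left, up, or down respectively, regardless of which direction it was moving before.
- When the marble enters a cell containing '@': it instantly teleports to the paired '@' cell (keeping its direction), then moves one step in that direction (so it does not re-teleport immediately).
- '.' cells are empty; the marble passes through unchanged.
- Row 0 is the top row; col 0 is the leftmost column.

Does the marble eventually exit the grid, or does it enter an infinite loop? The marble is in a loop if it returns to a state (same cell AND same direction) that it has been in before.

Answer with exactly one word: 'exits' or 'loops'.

Answer: exits

Derivation:
Step 1: enter (9,1), '.' pass, move up to (8,1)
Step 2: enter (8,1), '.' pass, move up to (7,1)
Step 3: enter (7,1), '.' pass, move up to (6,1)
Step 4: enter (6,1), '.' pass, move up to (5,1)
Step 5: enter (5,1), '.' pass, move up to (4,1)
Step 6: enter (4,1), '/' deflects up->right, move right to (4,2)
Step 7: enter (4,2), '.' pass, move right to (4,3)
Step 8: enter (4,3), '.' pass, move right to (4,4)
Step 9: enter (4,4), '\' deflects right->down, move down to (5,4)
Step 10: enter (5,4), '.' pass, move down to (6,4)
Step 11: enter (6,4), '>' forces down->right, move right to (6,5)
Step 12: enter (6,5), '.' pass, move right to (6,6)
Step 13: enter (6,6), '.' pass, move right to (6,7)
Step 14: at (6,7) — EXIT via right edge, pos 6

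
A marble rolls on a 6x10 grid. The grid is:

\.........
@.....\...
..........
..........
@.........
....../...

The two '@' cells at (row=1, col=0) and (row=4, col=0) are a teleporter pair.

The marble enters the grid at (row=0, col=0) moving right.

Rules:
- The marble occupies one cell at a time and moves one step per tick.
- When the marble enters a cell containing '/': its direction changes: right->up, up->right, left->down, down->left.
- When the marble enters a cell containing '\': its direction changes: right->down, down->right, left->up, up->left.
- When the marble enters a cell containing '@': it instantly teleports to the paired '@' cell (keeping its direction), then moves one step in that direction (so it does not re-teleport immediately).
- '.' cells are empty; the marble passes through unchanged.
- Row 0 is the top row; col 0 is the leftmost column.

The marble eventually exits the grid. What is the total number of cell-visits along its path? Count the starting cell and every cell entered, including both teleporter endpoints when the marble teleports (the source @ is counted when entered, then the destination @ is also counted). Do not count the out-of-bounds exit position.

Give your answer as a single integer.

Answer: 4

Derivation:
Step 1: enter (0,0), '\' deflects right->down, move down to (1,0)
Step 2: enter (1,0), '@' teleport (1,0)->(4,0), also enter (4,0), move down to (5,0)
Step 3: enter (5,0), '.' pass, move down to (6,0)
Step 4: at (6,0) — EXIT via bottom edge, pos 0
Path length (cell visits): 4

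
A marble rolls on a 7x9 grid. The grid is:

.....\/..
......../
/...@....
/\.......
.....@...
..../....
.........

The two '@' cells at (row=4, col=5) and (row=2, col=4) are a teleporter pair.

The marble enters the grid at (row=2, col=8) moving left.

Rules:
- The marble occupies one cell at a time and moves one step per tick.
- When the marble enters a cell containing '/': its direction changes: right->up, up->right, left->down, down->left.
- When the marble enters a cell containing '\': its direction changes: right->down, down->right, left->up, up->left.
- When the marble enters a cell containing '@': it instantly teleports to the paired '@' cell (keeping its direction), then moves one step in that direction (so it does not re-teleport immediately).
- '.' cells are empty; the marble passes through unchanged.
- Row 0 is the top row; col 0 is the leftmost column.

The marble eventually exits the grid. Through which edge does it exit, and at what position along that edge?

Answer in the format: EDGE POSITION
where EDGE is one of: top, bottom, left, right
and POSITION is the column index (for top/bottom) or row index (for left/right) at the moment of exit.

Step 1: enter (2,8), '.' pass, move left to (2,7)
Step 2: enter (2,7), '.' pass, move left to (2,6)
Step 3: enter (2,6), '.' pass, move left to (2,5)
Step 4: enter (2,5), '.' pass, move left to (2,4)
Step 5: enter (2,4), '@' teleport (2,4)->(4,5), also enter (4,5), move left to (4,4)
Step 6: enter (4,4), '.' pass, move left to (4,3)
Step 7: enter (4,3), '.' pass, move left to (4,2)
Step 8: enter (4,2), '.' pass, move left to (4,1)
Step 9: enter (4,1), '.' pass, move left to (4,0)
Step 10: enter (4,0), '.' pass, move left to (4,-1)
Step 11: at (4,-1) — EXIT via left edge, pos 4

Answer: left 4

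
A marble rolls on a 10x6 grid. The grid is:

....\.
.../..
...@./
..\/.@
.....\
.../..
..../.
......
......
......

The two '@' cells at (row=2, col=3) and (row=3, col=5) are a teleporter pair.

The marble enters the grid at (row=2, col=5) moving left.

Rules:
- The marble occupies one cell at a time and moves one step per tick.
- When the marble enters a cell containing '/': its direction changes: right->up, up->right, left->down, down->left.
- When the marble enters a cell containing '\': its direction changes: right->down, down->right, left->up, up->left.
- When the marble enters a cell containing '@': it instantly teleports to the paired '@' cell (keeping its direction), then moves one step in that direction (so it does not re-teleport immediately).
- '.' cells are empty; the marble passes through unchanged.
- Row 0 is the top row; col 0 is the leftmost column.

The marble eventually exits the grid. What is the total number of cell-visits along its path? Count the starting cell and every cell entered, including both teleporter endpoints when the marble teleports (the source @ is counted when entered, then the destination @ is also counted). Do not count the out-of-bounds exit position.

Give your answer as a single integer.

Step 1: enter (2,5), '/' deflects left->down, move down to (3,5)
Step 2: enter (3,5), '@' teleport (3,5)->(2,3), also enter (2,3), move down to (3,3)
Step 3: enter (3,3), '/' deflects down->left, move left to (3,2)
Step 4: enter (3,2), '\' deflects left->up, move up to (2,2)
Step 5: enter (2,2), '.' pass, move up to (1,2)
Step 6: enter (1,2), '.' pass, move up to (0,2)
Step 7: enter (0,2), '.' pass, move up to (-1,2)
Step 8: at (-1,2) — EXIT via top edge, pos 2
Path length (cell visits): 8

Answer: 8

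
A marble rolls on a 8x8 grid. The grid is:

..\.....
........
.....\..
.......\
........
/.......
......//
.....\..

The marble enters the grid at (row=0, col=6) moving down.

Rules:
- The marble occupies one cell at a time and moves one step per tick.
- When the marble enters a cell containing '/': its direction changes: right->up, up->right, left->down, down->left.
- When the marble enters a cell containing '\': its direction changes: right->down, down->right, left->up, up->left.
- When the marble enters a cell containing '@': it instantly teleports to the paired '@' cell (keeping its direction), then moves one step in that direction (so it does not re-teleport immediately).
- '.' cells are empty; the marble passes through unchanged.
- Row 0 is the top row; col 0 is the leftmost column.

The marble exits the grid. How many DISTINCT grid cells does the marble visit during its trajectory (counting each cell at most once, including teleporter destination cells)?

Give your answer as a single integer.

Step 1: enter (0,6), '.' pass, move down to (1,6)
Step 2: enter (1,6), '.' pass, move down to (2,6)
Step 3: enter (2,6), '.' pass, move down to (3,6)
Step 4: enter (3,6), '.' pass, move down to (4,6)
Step 5: enter (4,6), '.' pass, move down to (5,6)
Step 6: enter (5,6), '.' pass, move down to (6,6)
Step 7: enter (6,6), '/' deflects down->left, move left to (6,5)
Step 8: enter (6,5), '.' pass, move left to (6,4)
Step 9: enter (6,4), '.' pass, move left to (6,3)
Step 10: enter (6,3), '.' pass, move left to (6,2)
Step 11: enter (6,2), '.' pass, move left to (6,1)
Step 12: enter (6,1), '.' pass, move left to (6,0)
Step 13: enter (6,0), '.' pass, move left to (6,-1)
Step 14: at (6,-1) — EXIT via left edge, pos 6
Distinct cells visited: 13 (path length 13)

Answer: 13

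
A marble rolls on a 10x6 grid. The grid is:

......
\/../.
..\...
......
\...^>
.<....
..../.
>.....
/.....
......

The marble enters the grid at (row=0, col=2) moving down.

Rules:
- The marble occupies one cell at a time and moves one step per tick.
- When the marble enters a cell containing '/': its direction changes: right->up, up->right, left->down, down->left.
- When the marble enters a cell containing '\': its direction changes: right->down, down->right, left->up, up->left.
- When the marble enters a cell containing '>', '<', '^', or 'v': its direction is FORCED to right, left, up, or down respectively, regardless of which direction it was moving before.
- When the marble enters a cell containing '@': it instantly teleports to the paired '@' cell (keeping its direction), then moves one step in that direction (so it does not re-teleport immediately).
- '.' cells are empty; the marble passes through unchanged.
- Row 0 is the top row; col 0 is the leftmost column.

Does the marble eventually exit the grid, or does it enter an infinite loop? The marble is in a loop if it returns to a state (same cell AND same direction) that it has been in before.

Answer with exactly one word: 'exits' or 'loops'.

Step 1: enter (0,2), '.' pass, move down to (1,2)
Step 2: enter (1,2), '.' pass, move down to (2,2)
Step 3: enter (2,2), '\' deflects down->right, move right to (2,3)
Step 4: enter (2,3), '.' pass, move right to (2,4)
Step 5: enter (2,4), '.' pass, move right to (2,5)
Step 6: enter (2,5), '.' pass, move right to (2,6)
Step 7: at (2,6) — EXIT via right edge, pos 2

Answer: exits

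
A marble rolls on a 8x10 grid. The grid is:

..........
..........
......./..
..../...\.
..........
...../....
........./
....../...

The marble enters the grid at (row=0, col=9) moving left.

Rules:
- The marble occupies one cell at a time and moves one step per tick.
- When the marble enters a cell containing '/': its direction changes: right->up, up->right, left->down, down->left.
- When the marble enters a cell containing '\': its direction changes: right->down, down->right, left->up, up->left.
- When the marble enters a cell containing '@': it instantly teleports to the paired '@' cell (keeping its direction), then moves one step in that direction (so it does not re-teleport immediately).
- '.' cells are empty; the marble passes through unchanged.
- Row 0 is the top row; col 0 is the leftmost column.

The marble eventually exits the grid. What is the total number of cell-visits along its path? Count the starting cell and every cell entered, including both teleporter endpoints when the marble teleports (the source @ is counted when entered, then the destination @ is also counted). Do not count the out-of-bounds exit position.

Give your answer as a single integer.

Step 1: enter (0,9), '.' pass, move left to (0,8)
Step 2: enter (0,8), '.' pass, move left to (0,7)
Step 3: enter (0,7), '.' pass, move left to (0,6)
Step 4: enter (0,6), '.' pass, move left to (0,5)
Step 5: enter (0,5), '.' pass, move left to (0,4)
Step 6: enter (0,4), '.' pass, move left to (0,3)
Step 7: enter (0,3), '.' pass, move left to (0,2)
Step 8: enter (0,2), '.' pass, move left to (0,1)
Step 9: enter (0,1), '.' pass, move left to (0,0)
Step 10: enter (0,0), '.' pass, move left to (0,-1)
Step 11: at (0,-1) — EXIT via left edge, pos 0
Path length (cell visits): 10

Answer: 10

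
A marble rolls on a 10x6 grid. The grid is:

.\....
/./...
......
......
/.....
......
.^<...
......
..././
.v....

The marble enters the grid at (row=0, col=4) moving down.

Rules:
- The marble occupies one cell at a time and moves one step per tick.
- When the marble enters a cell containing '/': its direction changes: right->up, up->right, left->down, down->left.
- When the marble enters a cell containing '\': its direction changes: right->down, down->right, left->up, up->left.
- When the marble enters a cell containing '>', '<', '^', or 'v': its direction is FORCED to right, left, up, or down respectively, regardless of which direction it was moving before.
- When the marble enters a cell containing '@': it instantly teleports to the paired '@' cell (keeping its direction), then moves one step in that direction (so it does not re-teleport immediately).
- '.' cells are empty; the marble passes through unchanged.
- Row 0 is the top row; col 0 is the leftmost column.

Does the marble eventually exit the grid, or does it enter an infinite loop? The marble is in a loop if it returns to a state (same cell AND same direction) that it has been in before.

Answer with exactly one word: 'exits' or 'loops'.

Step 1: enter (0,4), '.' pass, move down to (1,4)
Step 2: enter (1,4), '.' pass, move down to (2,4)
Step 3: enter (2,4), '.' pass, move down to (3,4)
Step 4: enter (3,4), '.' pass, move down to (4,4)
Step 5: enter (4,4), '.' pass, move down to (5,4)
Step 6: enter (5,4), '.' pass, move down to (6,4)
Step 7: enter (6,4), '.' pass, move down to (7,4)
Step 8: enter (7,4), '.' pass, move down to (8,4)
Step 9: enter (8,4), '.' pass, move down to (9,4)
Step 10: enter (9,4), '.' pass, move down to (10,4)
Step 11: at (10,4) — EXIT via bottom edge, pos 4

Answer: exits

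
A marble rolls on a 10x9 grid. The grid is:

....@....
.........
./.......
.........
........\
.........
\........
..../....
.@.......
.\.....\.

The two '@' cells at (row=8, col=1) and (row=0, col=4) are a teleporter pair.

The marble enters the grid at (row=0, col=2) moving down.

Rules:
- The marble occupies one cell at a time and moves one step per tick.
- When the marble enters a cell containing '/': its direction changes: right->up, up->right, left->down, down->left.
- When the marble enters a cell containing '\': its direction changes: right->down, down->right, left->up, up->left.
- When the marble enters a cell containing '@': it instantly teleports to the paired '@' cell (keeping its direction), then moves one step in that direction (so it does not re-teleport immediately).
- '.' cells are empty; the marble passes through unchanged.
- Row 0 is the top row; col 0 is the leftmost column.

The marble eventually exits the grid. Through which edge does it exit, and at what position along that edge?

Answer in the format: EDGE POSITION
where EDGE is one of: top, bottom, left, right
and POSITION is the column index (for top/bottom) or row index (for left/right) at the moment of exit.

Step 1: enter (0,2), '.' pass, move down to (1,2)
Step 2: enter (1,2), '.' pass, move down to (2,2)
Step 3: enter (2,2), '.' pass, move down to (3,2)
Step 4: enter (3,2), '.' pass, move down to (4,2)
Step 5: enter (4,2), '.' pass, move down to (5,2)
Step 6: enter (5,2), '.' pass, move down to (6,2)
Step 7: enter (6,2), '.' pass, move down to (7,2)
Step 8: enter (7,2), '.' pass, move down to (8,2)
Step 9: enter (8,2), '.' pass, move down to (9,2)
Step 10: enter (9,2), '.' pass, move down to (10,2)
Step 11: at (10,2) — EXIT via bottom edge, pos 2

Answer: bottom 2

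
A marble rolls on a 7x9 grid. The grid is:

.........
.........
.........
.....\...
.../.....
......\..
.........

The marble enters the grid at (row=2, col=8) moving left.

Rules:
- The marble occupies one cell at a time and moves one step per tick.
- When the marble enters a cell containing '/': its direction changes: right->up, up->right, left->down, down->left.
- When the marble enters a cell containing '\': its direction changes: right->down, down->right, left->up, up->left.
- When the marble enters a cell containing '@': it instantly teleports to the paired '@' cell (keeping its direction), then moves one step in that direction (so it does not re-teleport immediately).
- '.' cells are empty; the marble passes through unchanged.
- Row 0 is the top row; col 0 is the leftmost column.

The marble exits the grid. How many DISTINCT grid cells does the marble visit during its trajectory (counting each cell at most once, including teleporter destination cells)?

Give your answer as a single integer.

Step 1: enter (2,8), '.' pass, move left to (2,7)
Step 2: enter (2,7), '.' pass, move left to (2,6)
Step 3: enter (2,6), '.' pass, move left to (2,5)
Step 4: enter (2,5), '.' pass, move left to (2,4)
Step 5: enter (2,4), '.' pass, move left to (2,3)
Step 6: enter (2,3), '.' pass, move left to (2,2)
Step 7: enter (2,2), '.' pass, move left to (2,1)
Step 8: enter (2,1), '.' pass, move left to (2,0)
Step 9: enter (2,0), '.' pass, move left to (2,-1)
Step 10: at (2,-1) — EXIT via left edge, pos 2
Distinct cells visited: 9 (path length 9)

Answer: 9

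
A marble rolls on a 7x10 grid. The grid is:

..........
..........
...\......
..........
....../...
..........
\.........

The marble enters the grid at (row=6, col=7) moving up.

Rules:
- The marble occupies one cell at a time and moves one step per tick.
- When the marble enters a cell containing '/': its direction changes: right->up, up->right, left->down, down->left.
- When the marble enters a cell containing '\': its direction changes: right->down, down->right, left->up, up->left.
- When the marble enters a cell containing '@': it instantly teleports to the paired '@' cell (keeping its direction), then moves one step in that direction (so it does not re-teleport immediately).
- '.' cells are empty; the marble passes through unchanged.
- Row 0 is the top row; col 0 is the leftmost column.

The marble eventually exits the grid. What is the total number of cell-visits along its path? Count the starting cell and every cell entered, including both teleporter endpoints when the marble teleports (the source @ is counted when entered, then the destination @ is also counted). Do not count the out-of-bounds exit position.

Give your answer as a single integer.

Answer: 7

Derivation:
Step 1: enter (6,7), '.' pass, move up to (5,7)
Step 2: enter (5,7), '.' pass, move up to (4,7)
Step 3: enter (4,7), '.' pass, move up to (3,7)
Step 4: enter (3,7), '.' pass, move up to (2,7)
Step 5: enter (2,7), '.' pass, move up to (1,7)
Step 6: enter (1,7), '.' pass, move up to (0,7)
Step 7: enter (0,7), '.' pass, move up to (-1,7)
Step 8: at (-1,7) — EXIT via top edge, pos 7
Path length (cell visits): 7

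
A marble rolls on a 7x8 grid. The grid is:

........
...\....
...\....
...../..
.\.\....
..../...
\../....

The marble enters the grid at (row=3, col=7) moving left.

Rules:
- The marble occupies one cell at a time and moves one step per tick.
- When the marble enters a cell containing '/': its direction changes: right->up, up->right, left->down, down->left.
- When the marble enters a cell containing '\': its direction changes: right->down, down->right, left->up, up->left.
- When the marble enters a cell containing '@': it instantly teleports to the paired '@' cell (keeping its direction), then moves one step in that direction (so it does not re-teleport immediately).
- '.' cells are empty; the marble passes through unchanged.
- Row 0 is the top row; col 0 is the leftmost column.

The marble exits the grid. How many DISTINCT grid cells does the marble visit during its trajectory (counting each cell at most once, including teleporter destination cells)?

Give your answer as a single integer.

Step 1: enter (3,7), '.' pass, move left to (3,6)
Step 2: enter (3,6), '.' pass, move left to (3,5)
Step 3: enter (3,5), '/' deflects left->down, move down to (4,5)
Step 4: enter (4,5), '.' pass, move down to (5,5)
Step 5: enter (5,5), '.' pass, move down to (6,5)
Step 6: enter (6,5), '.' pass, move down to (7,5)
Step 7: at (7,5) — EXIT via bottom edge, pos 5
Distinct cells visited: 6 (path length 6)

Answer: 6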